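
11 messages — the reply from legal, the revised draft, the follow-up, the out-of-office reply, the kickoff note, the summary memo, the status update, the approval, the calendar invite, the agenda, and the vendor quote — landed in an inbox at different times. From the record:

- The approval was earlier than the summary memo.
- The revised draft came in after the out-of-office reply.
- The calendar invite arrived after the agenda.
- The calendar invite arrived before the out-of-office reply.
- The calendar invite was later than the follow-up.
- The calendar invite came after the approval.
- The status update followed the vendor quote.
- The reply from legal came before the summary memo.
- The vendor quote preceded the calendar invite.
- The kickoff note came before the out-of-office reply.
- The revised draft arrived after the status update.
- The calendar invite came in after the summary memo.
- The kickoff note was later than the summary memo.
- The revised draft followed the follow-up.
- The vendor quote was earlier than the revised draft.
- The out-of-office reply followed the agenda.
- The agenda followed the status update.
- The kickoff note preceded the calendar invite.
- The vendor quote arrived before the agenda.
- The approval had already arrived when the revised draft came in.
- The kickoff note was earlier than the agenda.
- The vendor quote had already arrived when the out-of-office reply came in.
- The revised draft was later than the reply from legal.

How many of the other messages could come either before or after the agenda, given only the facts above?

Forced before the agenda: the approval, the kickoff note, the reply from legal, the status update, the summary memo, and the vendor quote; forced after the agenda: the calendar invite, the out-of-office reply, and the revised draft.
That leaves the follow-up with no forced order relative to the agenda — 1.

1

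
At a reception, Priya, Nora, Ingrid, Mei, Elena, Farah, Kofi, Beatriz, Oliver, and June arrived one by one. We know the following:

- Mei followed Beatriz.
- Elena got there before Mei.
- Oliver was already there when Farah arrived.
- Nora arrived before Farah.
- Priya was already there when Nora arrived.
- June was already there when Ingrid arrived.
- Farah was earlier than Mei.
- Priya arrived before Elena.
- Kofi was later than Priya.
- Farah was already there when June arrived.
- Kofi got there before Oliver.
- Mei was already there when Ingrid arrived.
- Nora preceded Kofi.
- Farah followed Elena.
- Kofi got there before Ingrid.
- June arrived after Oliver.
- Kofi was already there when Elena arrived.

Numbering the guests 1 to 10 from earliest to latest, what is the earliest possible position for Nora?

2

Priya must come before Nora — 1 forced predecessor.
Nothing else is forced ahead of Nora, so their earliest slot is position 1 + 1 = 2.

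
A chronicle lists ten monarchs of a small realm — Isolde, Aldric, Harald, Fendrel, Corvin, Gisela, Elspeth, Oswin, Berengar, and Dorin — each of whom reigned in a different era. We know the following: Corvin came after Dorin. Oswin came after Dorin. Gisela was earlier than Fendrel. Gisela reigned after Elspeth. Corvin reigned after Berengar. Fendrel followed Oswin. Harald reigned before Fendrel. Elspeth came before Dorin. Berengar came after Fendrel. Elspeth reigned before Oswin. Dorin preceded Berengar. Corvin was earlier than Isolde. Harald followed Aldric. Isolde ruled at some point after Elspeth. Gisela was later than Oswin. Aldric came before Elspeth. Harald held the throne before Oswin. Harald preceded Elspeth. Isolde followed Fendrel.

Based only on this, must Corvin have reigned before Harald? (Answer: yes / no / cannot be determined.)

no

Tracing the constraints gives Harald → Elspeth → Dorin → Corvin, so Harald must come before Corvin.
That means Corvin cannot be before Harald.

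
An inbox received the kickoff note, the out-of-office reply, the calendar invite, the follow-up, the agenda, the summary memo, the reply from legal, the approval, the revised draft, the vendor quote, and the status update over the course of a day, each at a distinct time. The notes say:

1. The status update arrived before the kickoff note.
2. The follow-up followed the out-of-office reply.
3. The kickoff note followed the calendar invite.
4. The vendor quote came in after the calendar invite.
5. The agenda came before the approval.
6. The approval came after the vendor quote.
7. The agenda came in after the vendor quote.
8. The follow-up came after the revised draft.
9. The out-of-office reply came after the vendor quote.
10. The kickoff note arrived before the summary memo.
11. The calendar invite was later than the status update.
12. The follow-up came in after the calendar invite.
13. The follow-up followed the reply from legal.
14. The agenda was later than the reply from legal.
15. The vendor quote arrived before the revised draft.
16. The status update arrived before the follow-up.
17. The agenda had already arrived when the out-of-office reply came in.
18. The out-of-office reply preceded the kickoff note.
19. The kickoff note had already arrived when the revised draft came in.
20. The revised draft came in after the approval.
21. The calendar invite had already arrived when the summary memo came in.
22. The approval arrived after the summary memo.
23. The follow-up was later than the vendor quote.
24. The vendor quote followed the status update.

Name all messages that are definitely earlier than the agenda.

the calendar invite, the reply from legal, the status update, the vendor quote

Directly stated before the agenda: the reply from legal and the vendor quote.
The calendar invite reaches the agenda via the calendar invite → the vendor quote → the agenda.
The status update reaches the agenda via the status update → the vendor quote → the agenda.
No chain forces the follow-up (or any of the others) ahead of the agenda.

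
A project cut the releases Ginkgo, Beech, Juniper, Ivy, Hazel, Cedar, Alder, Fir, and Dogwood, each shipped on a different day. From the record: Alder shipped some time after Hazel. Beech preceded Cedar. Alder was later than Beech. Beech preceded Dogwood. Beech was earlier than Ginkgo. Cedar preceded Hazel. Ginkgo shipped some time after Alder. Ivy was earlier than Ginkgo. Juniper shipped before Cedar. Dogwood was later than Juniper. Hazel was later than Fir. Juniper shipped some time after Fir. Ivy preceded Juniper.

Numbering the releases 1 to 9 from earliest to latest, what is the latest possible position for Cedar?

Cedar must come before Alder, Ginkgo, and Hazel — 3 releases forced after it.
Everything else can be placed before Cedar in some valid order, so Cedar can sit as late as position 9 − 3 = 6.

6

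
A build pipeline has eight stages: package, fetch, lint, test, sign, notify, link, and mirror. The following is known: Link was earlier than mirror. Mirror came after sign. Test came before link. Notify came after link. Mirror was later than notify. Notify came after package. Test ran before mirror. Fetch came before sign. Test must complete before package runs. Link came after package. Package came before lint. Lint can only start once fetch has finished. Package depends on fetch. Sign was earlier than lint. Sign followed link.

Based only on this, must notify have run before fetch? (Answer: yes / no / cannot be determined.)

Tracing the constraints gives fetch → package → notify, so fetch must come before notify.
That means notify cannot be before fetch.

no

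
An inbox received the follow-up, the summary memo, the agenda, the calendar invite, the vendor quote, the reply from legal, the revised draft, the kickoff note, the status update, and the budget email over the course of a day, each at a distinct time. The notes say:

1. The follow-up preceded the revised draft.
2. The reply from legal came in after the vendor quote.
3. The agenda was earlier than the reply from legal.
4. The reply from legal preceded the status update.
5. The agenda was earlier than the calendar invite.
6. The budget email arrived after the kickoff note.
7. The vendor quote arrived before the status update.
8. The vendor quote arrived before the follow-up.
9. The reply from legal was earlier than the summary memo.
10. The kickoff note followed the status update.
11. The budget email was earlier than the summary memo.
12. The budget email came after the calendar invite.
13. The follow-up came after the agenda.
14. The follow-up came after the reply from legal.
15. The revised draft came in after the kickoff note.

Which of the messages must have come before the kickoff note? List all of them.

the agenda, the reply from legal, the status update, the vendor quote

Directly stated before the kickoff note: the status update.
The agenda reaches the kickoff note via the agenda → the reply from legal → the status update → the kickoff note.
The reply from legal reaches the kickoff note via the reply from legal → the status update → the kickoff note.
The vendor quote reaches the kickoff note via the vendor quote → the status update → the kickoff note.
No chain forces the calendar invite (or any of the others) ahead of the kickoff note.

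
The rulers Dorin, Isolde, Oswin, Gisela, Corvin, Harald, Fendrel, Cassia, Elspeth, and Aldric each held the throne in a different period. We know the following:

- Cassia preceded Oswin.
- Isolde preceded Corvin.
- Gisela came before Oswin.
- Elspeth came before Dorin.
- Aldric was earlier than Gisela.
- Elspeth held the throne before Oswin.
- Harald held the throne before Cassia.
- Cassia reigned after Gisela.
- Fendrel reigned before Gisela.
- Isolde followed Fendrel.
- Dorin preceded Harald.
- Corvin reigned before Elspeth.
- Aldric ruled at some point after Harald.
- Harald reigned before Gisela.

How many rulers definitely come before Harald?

Directly stated before Harald: Dorin.
Corvin reaches Harald via Corvin → Elspeth → Dorin → Harald.
Elspeth reaches Harald via Elspeth → Dorin → Harald.
Fendrel reaches Harald via Fendrel → Isolde → Corvin → Elspeth → Dorin → Harald.
Likewise Isolde reaches Harald by chaining the stated constraints.
That's Corvin, Dorin, Elspeth, Fendrel, and Isolde — 5 in all.

5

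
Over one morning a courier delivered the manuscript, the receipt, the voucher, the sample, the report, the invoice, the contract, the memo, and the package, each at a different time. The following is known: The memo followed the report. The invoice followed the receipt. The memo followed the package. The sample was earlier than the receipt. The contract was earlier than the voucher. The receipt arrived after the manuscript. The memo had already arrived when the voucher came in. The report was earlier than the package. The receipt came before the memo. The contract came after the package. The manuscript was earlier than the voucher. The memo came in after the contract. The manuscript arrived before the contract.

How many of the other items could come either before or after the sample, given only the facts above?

Forced after the sample: the invoice, the memo, the receipt, and the voucher.
That leaves the contract, the manuscript, the package, and the report with no forced order relative to the sample — 4.

4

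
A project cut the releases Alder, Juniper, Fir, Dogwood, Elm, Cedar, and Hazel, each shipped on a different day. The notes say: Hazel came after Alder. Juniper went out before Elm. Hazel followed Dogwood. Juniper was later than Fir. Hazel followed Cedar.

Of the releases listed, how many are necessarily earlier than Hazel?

3

Directly stated before Hazel: Alder, Cedar, and Dogwood.
No chain forces Fir (or any of the others) ahead of Hazel.
That's Alder, Cedar, and Dogwood — 3 in all.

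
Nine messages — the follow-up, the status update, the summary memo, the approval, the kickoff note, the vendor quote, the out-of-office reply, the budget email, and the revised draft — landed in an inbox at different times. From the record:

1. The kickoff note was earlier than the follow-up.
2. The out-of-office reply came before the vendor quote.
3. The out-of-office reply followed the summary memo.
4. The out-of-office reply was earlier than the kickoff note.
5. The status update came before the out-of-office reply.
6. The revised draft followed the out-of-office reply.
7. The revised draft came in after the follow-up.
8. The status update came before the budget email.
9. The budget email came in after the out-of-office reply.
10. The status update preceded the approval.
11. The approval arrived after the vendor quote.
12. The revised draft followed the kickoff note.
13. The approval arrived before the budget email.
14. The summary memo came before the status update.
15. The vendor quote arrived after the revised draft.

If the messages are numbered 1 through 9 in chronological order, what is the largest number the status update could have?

2

The status update must come before the approval, the budget email, the follow-up, the kickoff note, the out-of-office reply, the revised draft, and the vendor quote — 7 messages forced after it.
Everything else can be placed before the status update in some valid order, so the status update can sit as late as position 9 − 7 = 2.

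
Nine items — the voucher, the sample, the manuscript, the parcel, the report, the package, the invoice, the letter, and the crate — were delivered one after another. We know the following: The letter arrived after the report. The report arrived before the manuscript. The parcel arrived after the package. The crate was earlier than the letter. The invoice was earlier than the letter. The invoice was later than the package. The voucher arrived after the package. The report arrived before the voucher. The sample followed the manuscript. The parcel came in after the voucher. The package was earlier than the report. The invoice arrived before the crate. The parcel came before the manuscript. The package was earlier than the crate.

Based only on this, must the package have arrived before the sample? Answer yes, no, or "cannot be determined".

yes

Chain the constraints: the package → the report → the manuscript → the sample. Each link is directly stated, so the package comes before the sample.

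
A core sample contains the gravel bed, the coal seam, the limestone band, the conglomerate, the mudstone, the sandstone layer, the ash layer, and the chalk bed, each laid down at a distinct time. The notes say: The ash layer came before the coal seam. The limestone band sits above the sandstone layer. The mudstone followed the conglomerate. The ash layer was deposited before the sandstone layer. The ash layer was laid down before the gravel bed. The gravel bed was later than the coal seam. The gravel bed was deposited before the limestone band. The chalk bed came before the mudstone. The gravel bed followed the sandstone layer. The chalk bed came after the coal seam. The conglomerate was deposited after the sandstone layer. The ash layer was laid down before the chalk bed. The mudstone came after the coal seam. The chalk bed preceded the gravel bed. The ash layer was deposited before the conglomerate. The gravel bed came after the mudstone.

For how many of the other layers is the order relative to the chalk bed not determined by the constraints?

2

Forced before the chalk bed: the ash layer and the coal seam; forced after the chalk bed: the gravel bed, the limestone band, and the mudstone.
That leaves the conglomerate and the sandstone layer with no forced order relative to the chalk bed — 2.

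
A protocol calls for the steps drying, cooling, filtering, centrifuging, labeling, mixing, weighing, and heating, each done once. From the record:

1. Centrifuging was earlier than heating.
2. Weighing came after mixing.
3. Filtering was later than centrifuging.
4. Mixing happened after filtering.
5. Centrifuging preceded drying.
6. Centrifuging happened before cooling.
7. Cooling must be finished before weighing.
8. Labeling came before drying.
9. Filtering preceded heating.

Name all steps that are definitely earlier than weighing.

Directly stated before weighing: cooling and mixing.
Centrifuging reaches weighing via centrifuging → cooling → weighing.
Filtering reaches weighing via filtering → mixing → weighing.
No chain forces heating (or any of the others) ahead of weighing.

centrifuging, cooling, filtering, mixing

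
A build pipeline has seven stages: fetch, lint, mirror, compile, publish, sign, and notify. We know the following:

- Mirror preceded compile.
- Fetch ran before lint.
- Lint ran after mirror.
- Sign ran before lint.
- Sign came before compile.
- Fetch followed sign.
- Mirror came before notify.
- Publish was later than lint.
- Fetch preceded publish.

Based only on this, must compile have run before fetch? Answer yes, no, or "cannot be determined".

No chain of stated constraints runs from compile to fetch, and none runs from fetch to compile either.
So the relative order of compile and fetch is not fixed by the given facts.

cannot be determined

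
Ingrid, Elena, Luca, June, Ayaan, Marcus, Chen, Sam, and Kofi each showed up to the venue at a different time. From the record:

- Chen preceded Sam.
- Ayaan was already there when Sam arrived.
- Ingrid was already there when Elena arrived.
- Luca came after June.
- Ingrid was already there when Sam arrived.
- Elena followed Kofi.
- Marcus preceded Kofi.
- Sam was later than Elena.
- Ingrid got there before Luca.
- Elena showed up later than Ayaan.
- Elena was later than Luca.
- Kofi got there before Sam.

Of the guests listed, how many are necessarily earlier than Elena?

Directly stated before Elena: Ayaan, Ingrid, Kofi, and Luca.
June reaches Elena via June → Luca → Elena.
Marcus reaches Elena via Marcus → Kofi → Elena.
That's Ayaan, Ingrid, June, Kofi, Luca, and Marcus — 6 in all.

6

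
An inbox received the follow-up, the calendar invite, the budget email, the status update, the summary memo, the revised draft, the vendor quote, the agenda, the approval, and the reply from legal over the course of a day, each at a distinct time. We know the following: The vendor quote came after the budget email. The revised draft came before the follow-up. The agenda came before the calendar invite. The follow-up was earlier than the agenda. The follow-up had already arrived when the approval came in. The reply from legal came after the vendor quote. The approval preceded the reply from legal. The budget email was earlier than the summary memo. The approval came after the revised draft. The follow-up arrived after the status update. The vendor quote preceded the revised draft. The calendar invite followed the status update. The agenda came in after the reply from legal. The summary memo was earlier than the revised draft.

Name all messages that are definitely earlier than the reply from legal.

the approval, the budget email, the follow-up, the revised draft, the status update, the summary memo, the vendor quote

Directly stated before the reply from legal: the approval and the vendor quote.
The budget email reaches the reply from legal via the budget email → the vendor quote → the reply from legal.
The follow-up reaches the reply from legal via the follow-up → the approval → the reply from legal.
The revised draft reaches the reply from legal via the revised draft → the approval → the reply from legal.
Likewise the status update and the summary memo each reach the reply from legal by chaining the stated constraints.
No chain forces the calendar invite (or any of the others) ahead of the reply from legal.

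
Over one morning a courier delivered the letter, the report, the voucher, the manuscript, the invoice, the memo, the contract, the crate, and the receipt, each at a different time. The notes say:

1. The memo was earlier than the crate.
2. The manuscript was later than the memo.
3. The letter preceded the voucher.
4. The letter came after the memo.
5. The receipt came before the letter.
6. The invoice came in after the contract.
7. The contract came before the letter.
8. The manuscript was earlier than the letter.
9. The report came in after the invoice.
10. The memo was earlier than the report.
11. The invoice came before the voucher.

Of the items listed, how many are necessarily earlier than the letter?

4

Directly stated before the letter: the contract, the manuscript, the memo, and the receipt.
That's the contract, the manuscript, the memo, and the receipt — 4 in all.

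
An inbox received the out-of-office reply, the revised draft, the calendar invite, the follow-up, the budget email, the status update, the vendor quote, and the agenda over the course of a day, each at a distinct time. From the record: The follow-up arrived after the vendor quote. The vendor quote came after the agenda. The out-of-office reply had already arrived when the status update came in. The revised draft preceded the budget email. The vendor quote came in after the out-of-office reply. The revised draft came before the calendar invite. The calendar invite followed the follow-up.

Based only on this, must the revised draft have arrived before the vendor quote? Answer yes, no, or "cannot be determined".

No chain of stated constraints runs from the revised draft to the vendor quote, and none runs from the vendor quote to the revised draft either.
So the relative order of the revised draft and the vendor quote is not fixed by the given facts.

cannot be determined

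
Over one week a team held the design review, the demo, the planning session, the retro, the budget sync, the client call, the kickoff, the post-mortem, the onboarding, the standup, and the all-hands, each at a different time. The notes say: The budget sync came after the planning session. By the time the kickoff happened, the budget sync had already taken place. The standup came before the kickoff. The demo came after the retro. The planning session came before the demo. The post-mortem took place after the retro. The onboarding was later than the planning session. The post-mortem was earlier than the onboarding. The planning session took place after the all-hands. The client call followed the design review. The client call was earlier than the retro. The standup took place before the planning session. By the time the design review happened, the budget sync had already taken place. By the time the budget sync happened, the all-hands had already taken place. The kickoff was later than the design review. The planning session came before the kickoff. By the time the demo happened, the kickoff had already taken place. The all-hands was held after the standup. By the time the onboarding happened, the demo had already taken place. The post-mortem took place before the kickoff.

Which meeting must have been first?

The standup has a chain of constraints placing it before every other meeting, so the standup must be first.

the standup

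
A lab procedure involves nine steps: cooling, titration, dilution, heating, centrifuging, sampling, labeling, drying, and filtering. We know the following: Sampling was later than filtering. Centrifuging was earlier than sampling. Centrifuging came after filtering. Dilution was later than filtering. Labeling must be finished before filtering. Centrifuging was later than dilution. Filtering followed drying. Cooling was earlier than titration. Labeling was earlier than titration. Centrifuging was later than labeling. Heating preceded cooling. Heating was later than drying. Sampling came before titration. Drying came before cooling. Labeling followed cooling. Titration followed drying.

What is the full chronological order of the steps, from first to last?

The constraints fix every adjacent pair, so only one ordering works:
drying → heating → cooling → labeling → filtering → dilution → centrifuging → sampling → titration.

drying, heating, cooling, labeling, filtering, dilution, centrifuging, sampling, titration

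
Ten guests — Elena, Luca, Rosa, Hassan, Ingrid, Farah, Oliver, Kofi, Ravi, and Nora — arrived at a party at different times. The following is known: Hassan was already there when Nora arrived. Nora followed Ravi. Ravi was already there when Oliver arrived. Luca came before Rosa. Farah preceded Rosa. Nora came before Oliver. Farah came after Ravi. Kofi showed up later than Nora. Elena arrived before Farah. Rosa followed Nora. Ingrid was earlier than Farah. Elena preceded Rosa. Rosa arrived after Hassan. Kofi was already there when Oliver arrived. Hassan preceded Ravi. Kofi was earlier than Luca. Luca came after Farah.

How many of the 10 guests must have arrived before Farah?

4

Directly stated before Farah: Elena, Ingrid, and Ravi.
Hassan reaches Farah via Hassan → Ravi → Farah.
That's Elena, Hassan, Ingrid, and Ravi — 4 in all.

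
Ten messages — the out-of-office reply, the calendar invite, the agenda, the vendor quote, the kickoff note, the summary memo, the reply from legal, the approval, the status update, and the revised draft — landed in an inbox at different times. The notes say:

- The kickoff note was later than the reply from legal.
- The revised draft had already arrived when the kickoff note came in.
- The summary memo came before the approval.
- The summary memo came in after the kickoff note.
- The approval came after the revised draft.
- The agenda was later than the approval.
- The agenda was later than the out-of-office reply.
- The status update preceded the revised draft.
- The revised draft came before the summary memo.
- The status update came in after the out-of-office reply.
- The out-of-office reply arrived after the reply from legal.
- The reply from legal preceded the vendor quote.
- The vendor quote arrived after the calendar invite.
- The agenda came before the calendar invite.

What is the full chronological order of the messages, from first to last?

The constraints fix every adjacent pair, so only one ordering works:
the reply from legal → the out-of-office reply → the status update → the revised draft → the kickoff note → the summary memo → the approval → the agenda → the calendar invite → the vendor quote.

the reply from legal, the out-of-office reply, the status update, the revised draft, the kickoff note, the summary memo, the approval, the agenda, the calendar invite, the vendor quote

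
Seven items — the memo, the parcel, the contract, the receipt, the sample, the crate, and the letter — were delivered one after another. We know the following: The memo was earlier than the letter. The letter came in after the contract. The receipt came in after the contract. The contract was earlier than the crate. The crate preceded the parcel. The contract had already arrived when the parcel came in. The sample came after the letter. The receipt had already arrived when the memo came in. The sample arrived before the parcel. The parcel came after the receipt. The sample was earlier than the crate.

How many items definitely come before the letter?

3

Directly stated before the letter: the contract and the memo.
The receipt reaches the letter via the receipt → the memo → the letter.
No chain forces the sample (or any of the others) ahead of the letter.
That's the contract, the memo, and the receipt — 3 in all.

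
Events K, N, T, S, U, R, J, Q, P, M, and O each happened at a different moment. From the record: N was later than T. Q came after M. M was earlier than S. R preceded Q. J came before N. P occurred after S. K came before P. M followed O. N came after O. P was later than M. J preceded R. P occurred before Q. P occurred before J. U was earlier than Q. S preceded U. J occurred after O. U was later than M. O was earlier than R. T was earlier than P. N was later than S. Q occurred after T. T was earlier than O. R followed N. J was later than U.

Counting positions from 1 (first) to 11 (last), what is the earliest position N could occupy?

9

J, K, M, O, P, S, T, and U must all come before N — 8 forced predecessors.
Nothing else is forced ahead of N, so its earliest slot is position 8 + 1 = 9.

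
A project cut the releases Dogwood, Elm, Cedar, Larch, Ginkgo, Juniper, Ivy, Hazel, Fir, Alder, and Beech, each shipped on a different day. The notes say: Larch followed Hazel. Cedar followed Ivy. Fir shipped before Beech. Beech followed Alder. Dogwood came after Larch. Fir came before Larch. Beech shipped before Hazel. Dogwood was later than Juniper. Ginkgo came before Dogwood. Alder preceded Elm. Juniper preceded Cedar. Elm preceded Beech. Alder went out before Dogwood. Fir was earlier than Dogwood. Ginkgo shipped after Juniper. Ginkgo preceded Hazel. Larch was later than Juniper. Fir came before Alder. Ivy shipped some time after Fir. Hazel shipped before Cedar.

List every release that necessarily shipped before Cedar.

Directly stated before Cedar: Hazel, Ivy, and Juniper.
Alder reaches Cedar via Alder → Beech → Hazel → Cedar.
Beech reaches Cedar via Beech → Hazel → Cedar.
Elm reaches Cedar via Elm → Beech → Hazel → Cedar.
Likewise Fir and Ginkgo each reach Cedar by chaining the stated constraints.

Alder, Beech, Elm, Fir, Ginkgo, Hazel, Ivy, Juniper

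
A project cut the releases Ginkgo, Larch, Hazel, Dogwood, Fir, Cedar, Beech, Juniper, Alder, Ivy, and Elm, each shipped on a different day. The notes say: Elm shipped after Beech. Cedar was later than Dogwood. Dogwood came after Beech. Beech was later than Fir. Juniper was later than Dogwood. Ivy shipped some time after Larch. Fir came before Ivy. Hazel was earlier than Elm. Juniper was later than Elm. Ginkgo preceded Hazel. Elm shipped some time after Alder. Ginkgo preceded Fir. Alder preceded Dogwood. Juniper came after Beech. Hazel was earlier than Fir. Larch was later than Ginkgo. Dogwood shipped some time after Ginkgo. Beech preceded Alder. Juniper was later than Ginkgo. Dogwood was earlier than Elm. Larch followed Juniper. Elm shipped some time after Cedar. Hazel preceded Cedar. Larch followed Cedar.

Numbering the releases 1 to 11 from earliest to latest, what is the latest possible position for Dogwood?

6

Dogwood must come before Cedar, Elm, Ivy, Juniper, and Larch — 5 releases forced after it.
Everything else can be placed before Dogwood in some valid order, so Dogwood can sit as late as position 11 − 5 = 6.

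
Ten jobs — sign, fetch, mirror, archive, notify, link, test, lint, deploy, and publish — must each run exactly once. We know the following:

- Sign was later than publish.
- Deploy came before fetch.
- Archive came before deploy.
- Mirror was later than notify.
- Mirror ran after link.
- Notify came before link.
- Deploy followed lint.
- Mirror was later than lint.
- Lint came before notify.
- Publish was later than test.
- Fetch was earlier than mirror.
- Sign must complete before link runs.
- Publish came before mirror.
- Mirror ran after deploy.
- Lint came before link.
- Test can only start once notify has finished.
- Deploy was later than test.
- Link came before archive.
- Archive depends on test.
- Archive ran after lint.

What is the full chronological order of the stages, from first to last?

lint, notify, test, publish, sign, link, archive, deploy, fetch, mirror

The constraints fix every adjacent pair, so only one ordering works:
lint → notify → test → publish → sign → link → archive → deploy → fetch → mirror.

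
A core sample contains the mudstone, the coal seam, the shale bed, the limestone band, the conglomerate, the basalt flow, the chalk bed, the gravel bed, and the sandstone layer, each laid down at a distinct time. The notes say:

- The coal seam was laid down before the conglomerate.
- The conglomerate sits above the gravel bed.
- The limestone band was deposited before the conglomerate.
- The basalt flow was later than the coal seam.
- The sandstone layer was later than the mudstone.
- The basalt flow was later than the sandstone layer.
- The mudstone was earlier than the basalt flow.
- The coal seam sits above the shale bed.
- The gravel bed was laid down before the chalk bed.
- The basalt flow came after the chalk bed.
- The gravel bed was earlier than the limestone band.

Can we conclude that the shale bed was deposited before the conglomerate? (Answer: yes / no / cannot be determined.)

yes

Chain the constraints: the shale bed → the coal seam → the conglomerate. Each link is directly stated, so the shale bed comes before the conglomerate.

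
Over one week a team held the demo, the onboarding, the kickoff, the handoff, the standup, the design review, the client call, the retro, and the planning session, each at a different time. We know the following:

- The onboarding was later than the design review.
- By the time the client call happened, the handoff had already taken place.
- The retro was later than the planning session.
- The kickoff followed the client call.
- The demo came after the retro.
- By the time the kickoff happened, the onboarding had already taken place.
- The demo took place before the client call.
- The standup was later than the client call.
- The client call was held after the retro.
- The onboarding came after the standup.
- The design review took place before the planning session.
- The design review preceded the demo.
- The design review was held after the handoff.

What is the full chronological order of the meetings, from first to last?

the handoff, the design review, the planning session, the retro, the demo, the client call, the standup, the onboarding, the kickoff

The constraints fix every adjacent pair, so only one ordering works:
the handoff → the design review → the planning session → the retro → the demo → the client call → the standup → the onboarding → the kickoff.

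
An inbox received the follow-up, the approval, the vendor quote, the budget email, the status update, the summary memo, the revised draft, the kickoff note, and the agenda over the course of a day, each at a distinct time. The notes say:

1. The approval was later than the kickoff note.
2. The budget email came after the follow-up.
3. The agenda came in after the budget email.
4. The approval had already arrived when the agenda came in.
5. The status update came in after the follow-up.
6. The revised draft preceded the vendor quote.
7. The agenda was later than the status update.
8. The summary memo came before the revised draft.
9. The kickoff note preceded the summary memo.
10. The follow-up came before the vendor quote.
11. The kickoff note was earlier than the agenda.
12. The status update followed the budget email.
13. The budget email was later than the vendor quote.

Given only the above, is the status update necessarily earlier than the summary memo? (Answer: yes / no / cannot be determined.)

Tracing the constraints gives the summary memo → the revised draft → the vendor quote → the budget email → the status update, so the summary memo must come before the status update.
That means the status update cannot be before the summary memo.

no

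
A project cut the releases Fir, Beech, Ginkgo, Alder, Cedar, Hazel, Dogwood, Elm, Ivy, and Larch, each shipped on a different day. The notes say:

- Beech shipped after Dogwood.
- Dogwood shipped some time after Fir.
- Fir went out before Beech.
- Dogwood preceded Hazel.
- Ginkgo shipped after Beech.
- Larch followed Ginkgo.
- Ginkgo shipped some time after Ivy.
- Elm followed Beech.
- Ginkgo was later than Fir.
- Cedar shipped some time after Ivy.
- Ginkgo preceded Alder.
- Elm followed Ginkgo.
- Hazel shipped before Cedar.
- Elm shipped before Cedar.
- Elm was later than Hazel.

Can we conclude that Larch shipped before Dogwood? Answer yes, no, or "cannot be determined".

Tracing the constraints gives Dogwood → Beech → Ginkgo → Larch, so Dogwood must come before Larch.
That means Larch cannot be before Dogwood.

no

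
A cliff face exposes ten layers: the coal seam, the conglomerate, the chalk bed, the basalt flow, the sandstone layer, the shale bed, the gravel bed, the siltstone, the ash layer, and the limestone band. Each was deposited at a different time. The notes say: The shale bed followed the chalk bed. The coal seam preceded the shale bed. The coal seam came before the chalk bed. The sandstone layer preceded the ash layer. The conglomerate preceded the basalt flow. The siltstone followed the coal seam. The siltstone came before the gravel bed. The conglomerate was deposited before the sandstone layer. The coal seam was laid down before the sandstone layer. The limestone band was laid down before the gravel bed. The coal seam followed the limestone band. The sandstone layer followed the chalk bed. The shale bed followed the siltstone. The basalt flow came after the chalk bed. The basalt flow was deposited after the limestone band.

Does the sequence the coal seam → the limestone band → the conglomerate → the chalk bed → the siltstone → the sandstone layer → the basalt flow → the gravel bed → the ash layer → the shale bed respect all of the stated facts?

no

The constraints require the limestone band before the coal seam, but in the proposed sequence the coal seam appears ahead of the limestone band. That one violation is enough.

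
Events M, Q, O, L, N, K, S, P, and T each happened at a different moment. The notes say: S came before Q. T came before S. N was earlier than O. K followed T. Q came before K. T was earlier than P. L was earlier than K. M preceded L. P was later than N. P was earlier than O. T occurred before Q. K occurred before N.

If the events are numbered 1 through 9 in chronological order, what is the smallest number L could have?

2

M must come before L — 1 forced predecessor.
Nothing else is forced ahead of L, so its earliest slot is position 1 + 1 = 2.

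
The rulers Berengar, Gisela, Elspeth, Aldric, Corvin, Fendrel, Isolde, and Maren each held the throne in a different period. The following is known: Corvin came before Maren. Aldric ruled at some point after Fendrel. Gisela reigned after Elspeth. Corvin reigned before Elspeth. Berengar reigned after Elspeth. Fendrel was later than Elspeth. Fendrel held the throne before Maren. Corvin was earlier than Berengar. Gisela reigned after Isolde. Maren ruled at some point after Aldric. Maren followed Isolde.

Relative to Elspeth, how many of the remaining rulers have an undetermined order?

1

Forced before Elspeth: Corvin; forced after Elspeth: Aldric, Berengar, Fendrel, Gisela, and Maren.
That leaves Isolde with no forced order relative to Elspeth — 1.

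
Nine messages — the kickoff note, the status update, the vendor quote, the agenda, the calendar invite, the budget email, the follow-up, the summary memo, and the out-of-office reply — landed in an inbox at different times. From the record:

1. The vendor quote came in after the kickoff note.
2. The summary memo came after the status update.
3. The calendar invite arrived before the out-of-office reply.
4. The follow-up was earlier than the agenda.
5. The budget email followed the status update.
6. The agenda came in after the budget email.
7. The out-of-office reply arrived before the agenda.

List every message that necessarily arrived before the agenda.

Directly stated before the agenda: the budget email, the follow-up, and the out-of-office reply.
The calendar invite reaches the agenda via the calendar invite → the out-of-office reply → the agenda.
The status update reaches the agenda via the status update → the budget email → the agenda.
No chain forces the kickoff note (or any of the others) ahead of the agenda.

the budget email, the calendar invite, the follow-up, the out-of-office reply, the status update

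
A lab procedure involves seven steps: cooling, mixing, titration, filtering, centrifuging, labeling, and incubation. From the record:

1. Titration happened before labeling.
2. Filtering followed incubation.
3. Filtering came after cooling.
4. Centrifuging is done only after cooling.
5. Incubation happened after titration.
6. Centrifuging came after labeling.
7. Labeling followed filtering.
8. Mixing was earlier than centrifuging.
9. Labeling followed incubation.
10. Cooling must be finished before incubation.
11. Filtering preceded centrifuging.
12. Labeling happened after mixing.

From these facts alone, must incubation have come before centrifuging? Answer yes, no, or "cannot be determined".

yes

Chain the constraints: incubation → filtering → centrifuging. Each link is directly stated, so incubation comes before centrifuging.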